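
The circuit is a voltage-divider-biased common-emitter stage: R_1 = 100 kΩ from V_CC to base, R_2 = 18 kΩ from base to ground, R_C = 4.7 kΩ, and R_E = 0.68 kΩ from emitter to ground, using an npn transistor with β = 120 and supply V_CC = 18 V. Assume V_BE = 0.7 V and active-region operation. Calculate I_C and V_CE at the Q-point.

Thevenize the base divider: V_Th = V_CC·R_2/(R_1+R_2) = 18×18/118 = 2.75 V, R_Th = R_1‖R_2 = 15.3 kΩ.
Base-emitter loop: V_Th = I_B·R_Th + V_BE + (β+1)I_B·R_E, so I_B = (2.75 − 0.7) / (15.3 + 121×0.68) = 0.021 mA.
I_C = β·I_B = 120×0.021 = 2.52 mA, and I_E = (β+1)I_B = 2.54 mA.
V_CE = V_CC − I_C·R_C − I_E·R_E = 18 − 2.52×4.7 − 2.54×0.68 = 4.44 V.
V_CE = 4.44 V > 0.2 V confirms active-region operation.

I_C ≈ 2.5 mA, V_CE ≈ 4.4 V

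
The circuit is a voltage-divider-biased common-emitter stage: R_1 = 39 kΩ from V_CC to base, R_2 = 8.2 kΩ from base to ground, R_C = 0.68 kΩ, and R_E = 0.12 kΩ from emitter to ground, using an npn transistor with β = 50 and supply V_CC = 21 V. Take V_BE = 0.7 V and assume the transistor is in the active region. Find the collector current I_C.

Thevenize the base divider: V_Th = V_CC·R_2/(R_1+R_2) = 21×8.2/47.2 = 3.65 V, R_Th = R_1‖R_2 = 6.78 kΩ.
Base-emitter loop: V_Th = I_B·R_Th + V_BE + (β+1)I_B·R_E, so I_B = (3.65 − 0.7) / (6.78 + 51×0.12) = 0.229 mA.
I_C = β·I_B = 50×0.229 = 11.4 mA, and I_E = (β+1)I_B = 11.7 mA.
V_CE = V_CC − I_C·R_C − I_E·R_E = 21 − 11.4×0.68 − 11.7×0.12 = 11.8 V.
V_CE = 11.8 V > 0.2 V confirms active-region operation.

I_C ≈ 11 mA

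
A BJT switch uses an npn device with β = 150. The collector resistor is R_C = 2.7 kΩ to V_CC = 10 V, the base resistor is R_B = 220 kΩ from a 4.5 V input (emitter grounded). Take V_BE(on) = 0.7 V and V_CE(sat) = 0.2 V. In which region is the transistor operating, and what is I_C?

Assume active. Base-emitter loop: I_B = (V_BB − V_BE)/R_B = (4.5 − 0.7)/220 = 0.0173 mA.
I_C = β·I_B = 150×0.0173 = 2.59 mA.
V_CE = V_CC − I_C·R_C = 10 − 2.59×2.7 = 3 V > V_CE(sat), so the active-region assumption holds.

active; I_C ≈ 2.6 mA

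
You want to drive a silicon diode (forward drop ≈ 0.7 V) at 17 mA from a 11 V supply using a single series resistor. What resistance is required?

R ≈ 0.61 kΩ

The resistor drops V_S − V_D = 11 − 0.7 = 10.3 V at 17 mA.
R = 10.3 V / 17 mA = 0.606 kΩ.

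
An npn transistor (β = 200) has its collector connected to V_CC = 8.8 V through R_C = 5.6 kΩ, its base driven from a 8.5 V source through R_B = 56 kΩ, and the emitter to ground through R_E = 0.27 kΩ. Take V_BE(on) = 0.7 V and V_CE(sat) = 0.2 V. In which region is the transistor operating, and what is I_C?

saturation; I_C ≈ 1.5 mA

Assume active: I_B = (8.5 − 0.7)/(56 + 201×0.27) = 0.0707 mA, I_C = β·I_B = 14.1 mA.
Then V_CE = 8.8 − 14.1×5.6 − 14.2×0.27 = -74.3 V < 0.2 V — the active assumption fails.
Re-solve with V_CE = 0.2 V. KCL at the emitter: V_E/R_E = (V_BB−0.7−V_E)/R_B + (V_CC−0.2−V_E)/R_C, giving V_E = 0.429 V.
I_C = (V_CC − 0.2 − V_E)/R_C = (8.6 − 0.429)/5.6 = 1.46 mA.
Check: I_B = (7.8 − 0.429)/56 = 0.132 mA, and β·I_B = 26.3 mA > I_C, confirming saturation.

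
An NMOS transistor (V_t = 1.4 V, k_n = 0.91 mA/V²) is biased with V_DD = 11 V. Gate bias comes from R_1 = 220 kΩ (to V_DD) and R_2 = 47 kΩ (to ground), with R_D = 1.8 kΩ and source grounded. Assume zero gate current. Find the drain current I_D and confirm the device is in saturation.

V_G = V_DD·R_2/(R_1+R_2) = 11×47/267 = 1.94 V. With the source grounded, V_GS = V_G = 1.94 V.
Assume saturation: I_D = (k_n/2)(V_GS − V_t)² = (0.91/2)×(1.94 − 1.4)² = 0.455×0.536² = 0.131 mA.
V_DS = V_DD − I_D·R_D = 11 − 0.131×1.8 = 10.8 V.
Saturation requires V_DS ≥ V_GS − V_t = 0.536 V; 10.8 ≥ 0.536 ✓.

I_D ≈ 0.13 mA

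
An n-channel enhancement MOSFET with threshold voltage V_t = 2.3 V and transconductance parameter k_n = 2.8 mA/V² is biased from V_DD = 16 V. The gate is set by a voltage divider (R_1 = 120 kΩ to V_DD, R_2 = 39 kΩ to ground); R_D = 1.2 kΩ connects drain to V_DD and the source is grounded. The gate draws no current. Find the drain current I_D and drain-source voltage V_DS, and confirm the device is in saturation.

I_D ≈ 3.7 mA, V_DS ≈ 12 V

V_G = V_DD·R_2/(R_1+R_2) = 16×39/159 = 3.92 V. With the source grounded, V_GS = V_G = 3.92 V.
Assume saturation: I_D = (k_n/2)(V_GS − V_t)² = (2.8/2)×(3.92 − 2.3)² = 1.4×1.62² = 3.69 mA.
V_DS = V_DD − I_D·R_D = 16 − 3.69×1.2 = 11.6 V.
Saturation requires V_DS ≥ V_GS − V_t = 1.62 V; 11.6 ≥ 1.62 ✓.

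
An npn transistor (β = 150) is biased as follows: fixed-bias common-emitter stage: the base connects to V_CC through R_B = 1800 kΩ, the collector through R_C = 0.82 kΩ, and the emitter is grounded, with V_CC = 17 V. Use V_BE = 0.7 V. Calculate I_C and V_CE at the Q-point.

I_C ≈ 1.4 mA, V_CE ≈ 16 V

Base loop: V_CC = I_B·R_B + V_BE, so I_B = (17 − 0.7)/1800 kΩ = 0.00906 mA.
In the active region I_C = β·I_B = 150 × 0.00906 = 1.36 mA.
Collector loop: V_CE = V_CC − I_C·R_C = 17 − 1.36×0.82 = 15.9 V.
Since V_CE = 15.9 V > V_CE(sat) ≈ 0.2 V, the transistor is in the active region as assumed.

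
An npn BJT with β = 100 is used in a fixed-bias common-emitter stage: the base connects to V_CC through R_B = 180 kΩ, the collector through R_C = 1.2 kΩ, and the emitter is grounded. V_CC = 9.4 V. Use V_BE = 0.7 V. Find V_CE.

V_CE ≈ 3.6 V

Base loop: V_CC = I_B·R_B + V_BE, so I_B = (9.4 − 0.7)/180 kΩ = 0.0483 mA.
In the active region I_C = β·I_B = 100 × 0.0483 = 4.83 mA.
Collector loop: V_CE = V_CC − I_C·R_C = 9.4 − 4.83×1.2 = 3.6 V.
Since V_CE = 3.6 V > V_CE(sat) ≈ 0.2 V, the transistor is in the active region as assumed.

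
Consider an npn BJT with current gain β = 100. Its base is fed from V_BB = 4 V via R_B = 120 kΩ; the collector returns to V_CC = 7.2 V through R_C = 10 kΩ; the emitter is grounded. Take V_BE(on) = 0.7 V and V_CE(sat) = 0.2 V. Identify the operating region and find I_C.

Assume active: I_B = (4 − 0.7)/120 = 0.0275 mA, giving I_C = β·I_B = 2.75 mA.
But then V_CE = 7.2 − 2.75×10 = -20.3 V < V_CE(sat) = 0.2 V — impossible in the active region.
So the transistor is saturated. With V_CE = 0.2 V, I_C = (V_CC − 0.2)/R_C = 7/10 = 0.7 mA.
Check: β·I_B = 2.75 mA > I_C = 0.7 mA, confirming saturation.

saturation; I_C ≈ 0.7 mA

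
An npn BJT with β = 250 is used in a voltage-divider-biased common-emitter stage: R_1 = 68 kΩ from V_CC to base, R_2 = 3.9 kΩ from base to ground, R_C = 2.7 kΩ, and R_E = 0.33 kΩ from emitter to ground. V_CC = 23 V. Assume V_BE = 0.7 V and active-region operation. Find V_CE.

V_CE ≈ 18 V

Thevenize the base divider: V_Th = V_CC·R_2/(R_1+R_2) = 23×3.9/71.9 = 1.25 V, R_Th = R_1‖R_2 = 3.69 kΩ.
Base-emitter loop: V_Th = I_B·R_Th + V_BE + (β+1)I_B·R_E, so I_B = (1.25 − 0.7) / (3.69 + 251×0.33) = 0.00633 mA.
I_C = β·I_B = 250×0.00633 = 1.58 mA, and I_E = (β+1)I_B = 1.59 mA.
V_CE = V_CC − I_C·R_C − I_E·R_E = 23 − 1.58×2.7 − 1.59×0.33 = 18.2 V.
V_CE = 18.2 V > 0.2 V confirms active-region operation.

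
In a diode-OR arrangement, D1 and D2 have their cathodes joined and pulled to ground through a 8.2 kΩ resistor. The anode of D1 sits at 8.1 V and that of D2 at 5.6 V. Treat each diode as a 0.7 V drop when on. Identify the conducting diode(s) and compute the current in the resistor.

Assume both conduct. Then node N would need to be at both 8.1−0.7 = 7.4 V and 5.6−0.7 = 4.9 V, which is impossible.
Assume only D1 conducts: V_N = 8.1 − 0.7 = 7.4 V, so I_R = 7.4/8.2 = 0.902 mA.
Check D2: its anode-to-cathode voltage is 5.6 − 7.4 = -1.8 V < 0.7 V, so it is off. The assumption is consistent.

Only D1 conducts; I_R ≈ 0.9 mA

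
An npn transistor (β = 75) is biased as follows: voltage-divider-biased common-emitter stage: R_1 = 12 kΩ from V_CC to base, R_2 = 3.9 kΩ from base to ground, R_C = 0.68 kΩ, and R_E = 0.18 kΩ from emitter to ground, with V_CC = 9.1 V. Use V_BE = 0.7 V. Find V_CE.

Thevenize the base divider: V_Th = V_CC·R_2/(R_1+R_2) = 9.1×3.9/15.9 = 2.23 V, R_Th = R_1‖R_2 = 2.94 kΩ.
Base-emitter loop: V_Th = I_B·R_Th + V_BE + (β+1)I_B·R_E, so I_B = (2.23 − 0.7) / (2.94 + 76×0.18) = 0.0922 mA.
I_C = β·I_B = 75×0.0922 = 6.91 mA, and I_E = (β+1)I_B = 7 mA.
V_CE = V_CC − I_C·R_C − I_E·R_E = 9.1 − 6.91×0.68 − 7×0.18 = 3.14 V.
V_CE = 3.14 V > 0.2 V confirms active-region operation.

V_CE ≈ 3.1 V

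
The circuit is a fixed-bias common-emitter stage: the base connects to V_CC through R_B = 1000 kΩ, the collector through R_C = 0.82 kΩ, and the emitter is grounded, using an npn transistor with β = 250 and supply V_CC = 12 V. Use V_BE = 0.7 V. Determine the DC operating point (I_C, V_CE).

Base loop: V_CC = I_B·R_B + V_BE, so I_B = (12 − 0.7)/1000 kΩ = 0.0113 mA.
In the active region I_C = β·I_B = 250 × 0.0113 = 2.83 mA.
Collector loop: V_CE = V_CC − I_C·R_C = 12 − 2.83×0.82 = 9.68 V.
Since V_CE = 9.68 V > V_CE(sat) ≈ 0.2 V, the transistor is in the active region as assumed.

I_C ≈ 2.8 mA, V_CE ≈ 9.7 V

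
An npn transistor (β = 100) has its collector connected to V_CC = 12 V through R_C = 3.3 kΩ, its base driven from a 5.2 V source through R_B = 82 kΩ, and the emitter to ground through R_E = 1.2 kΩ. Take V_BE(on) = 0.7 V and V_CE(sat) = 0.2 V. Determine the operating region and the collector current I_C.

active; I_C ≈ 2.2 mA

Assume active. Base-emitter loop: I_B = (V_BB − V_BE)/(R_B + (β+1)R_E) = (5.2 − 0.7)/(82 + 101×1.2) = 0.0221 mA.
I_C = β·I_B = 100×0.0221 = 2.21 mA.
V_CE = V_CC − I_C·R_C − I_E·R_E = 12 − 2.21×3.3 − 2.24×1.2 = 2.01 V > V_CE(sat), so the active-region assumption holds.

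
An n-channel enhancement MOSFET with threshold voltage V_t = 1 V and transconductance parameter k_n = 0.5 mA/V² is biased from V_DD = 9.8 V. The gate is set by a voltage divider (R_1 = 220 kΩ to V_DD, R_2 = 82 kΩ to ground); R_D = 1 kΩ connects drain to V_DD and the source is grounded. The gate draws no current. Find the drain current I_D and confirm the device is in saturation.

V_G = V_DD·R_2/(R_1+R_2) = 9.8×82/302 = 2.66 V. With the source grounded, V_GS = V_G = 2.66 V.
Assume saturation: I_D = (k_n/2)(V_GS − V_t)² = (0.5/2)×(2.66 − 1)² = 0.25×1.66² = 0.69 mA.
V_DS = V_DD − I_D·R_D = 9.8 − 0.69×1 = 9.11 V.
Saturation requires V_DS ≥ V_GS − V_t = 1.66 V; 9.11 ≥ 1.66 ✓.

I_D ≈ 0.69 mA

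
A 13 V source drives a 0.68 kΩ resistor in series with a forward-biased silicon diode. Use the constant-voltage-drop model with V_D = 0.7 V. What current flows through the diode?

I ≈ 18 mA

KVL around the loop: 13 = V_D + I·R = 0.7 + I × 0.68 kΩ.
So I = (13 − 0.7) / 0.68 kΩ = 12.3 / 0.68 = 18.1 mA.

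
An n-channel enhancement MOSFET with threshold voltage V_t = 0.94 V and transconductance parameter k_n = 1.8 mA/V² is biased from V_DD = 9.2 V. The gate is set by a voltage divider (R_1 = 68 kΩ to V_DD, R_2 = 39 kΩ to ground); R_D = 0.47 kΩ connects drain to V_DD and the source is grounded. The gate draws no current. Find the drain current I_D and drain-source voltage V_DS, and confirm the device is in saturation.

V_G = V_DD·R_2/(R_1+R_2) = 9.2×39/107 = 3.35 V. With the source grounded, V_GS = V_G = 3.35 V.
Assume saturation: I_D = (k_n/2)(V_GS − V_t)² = (1.8/2)×(3.35 − 0.94)² = 0.9×2.41² = 5.24 mA.
V_DS = V_DD − I_D·R_D = 9.2 − 5.24×0.47 = 6.74 V.
Saturation requires V_DS ≥ V_GS − V_t = 2.41 V; 6.74 ≥ 2.41 ✓.

I_D ≈ 5.2 mA, V_DS ≈ 6.7 V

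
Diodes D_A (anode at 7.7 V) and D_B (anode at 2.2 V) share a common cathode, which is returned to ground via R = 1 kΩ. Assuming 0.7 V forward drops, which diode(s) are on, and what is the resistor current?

Only D_A conducts; I_R ≈ 7 mA

Assume both conduct. Then node N would need to be at both 7.7−0.7 = 7 V and 2.2−0.7 = 1.5 V, which is impossible.
Assume only D_A conducts: V_N = 7.7 − 0.7 = 7 V, so I_R = 7/1 = 7 mA.
Check D_B: its anode-to-cathode voltage is 2.2 − 7 = -4.8 V < 0.7 V, so it is off. The assumption is consistent.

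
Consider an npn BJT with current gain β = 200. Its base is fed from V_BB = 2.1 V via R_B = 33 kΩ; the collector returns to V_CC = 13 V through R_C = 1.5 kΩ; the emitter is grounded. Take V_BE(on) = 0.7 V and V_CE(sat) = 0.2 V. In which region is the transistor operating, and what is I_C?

Assume active. Base-emitter loop: I_B = (V_BB − V_BE)/R_B = (2.1 − 0.7)/33 = 0.0424 mA.
I_C = β·I_B = 200×0.0424 = 8.48 mA.
V_CE = V_CC − I_C·R_C = 13 − 8.48×1.5 = 0.273 V > V_CE(sat), so the active-region assumption holds.

active; I_C ≈ 8.5 mA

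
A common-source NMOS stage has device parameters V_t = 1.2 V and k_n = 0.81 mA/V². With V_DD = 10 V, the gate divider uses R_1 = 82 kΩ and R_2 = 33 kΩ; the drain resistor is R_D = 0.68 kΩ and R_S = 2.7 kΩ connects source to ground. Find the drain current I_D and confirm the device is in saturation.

I_D ≈ 0.3 mA

V_G = V_DD·R_2/(R_1+R_2) = 10×33/115 = 2.87 V.
Assume saturation: I_D = (k_n/2)(V_GS − V_t)² with V_GS = V_G − I_D·R_S = 2.87 − 2.7·I_D.
Substituting gives 2.95·I_D² − 4.65·I_D + 1.13 = 0, with roots I_D = 0.3 or 1.28 mA.
The root I_D = 1.28 mA gives V_GS = -0.575 V ≤ V_t, so take I_D = 0.3 mA.
Then V_GS = 2.06 V and V_DS = V_DD − I_D(R_D+R_S) = 10 − 0.3×3.38 = 8.99 V.
Saturation requires V_DS ≥ V_GS − V_t = 0.86 V; 8.99 ≥ 0.86 ✓.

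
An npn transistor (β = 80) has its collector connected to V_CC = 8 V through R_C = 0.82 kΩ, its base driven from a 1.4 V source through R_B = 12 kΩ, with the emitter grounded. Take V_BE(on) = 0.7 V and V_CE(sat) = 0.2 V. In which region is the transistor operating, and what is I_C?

active; I_C ≈ 4.7 mA

Assume active. Base-emitter loop: I_B = (V_BB − V_BE)/R_B = (1.4 − 0.7)/12 = 0.0583 mA.
I_C = β·I_B = 80×0.0583 = 4.67 mA.
V_CE = V_CC − I_C·R_C = 8 − 4.67×0.82 = 4.17 V > V_CE(sat), so the active-region assumption holds.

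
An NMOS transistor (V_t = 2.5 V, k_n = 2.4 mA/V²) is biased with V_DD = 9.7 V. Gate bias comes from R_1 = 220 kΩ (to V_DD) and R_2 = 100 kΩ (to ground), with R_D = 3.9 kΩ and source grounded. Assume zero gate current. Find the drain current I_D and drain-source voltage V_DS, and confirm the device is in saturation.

I_D ≈ 0.34 mA, V_DS ≈ 8.4 V

V_G = V_DD·R_2/(R_1+R_2) = 9.7×100/320 = 3.03 V. With the source grounded, V_GS = V_G = 3.03 V.
Assume saturation: I_D = (k_n/2)(V_GS − V_t)² = (2.4/2)×(3.03 − 2.5)² = 1.2×0.531² = 0.339 mA.
V_DS = V_DD − I_D·R_D = 9.7 − 0.339×3.9 = 8.38 V.
Saturation requires V_DS ≥ V_GS − V_t = 0.531 V; 8.38 ≥ 0.531 ✓.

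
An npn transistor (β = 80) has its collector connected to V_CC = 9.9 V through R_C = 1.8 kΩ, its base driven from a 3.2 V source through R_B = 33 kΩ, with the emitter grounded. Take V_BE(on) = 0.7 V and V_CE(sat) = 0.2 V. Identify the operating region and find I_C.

saturation; I_C ≈ 5.4 mA

Assume active: I_B = (3.2 − 0.7)/33 = 0.0758 mA, giving I_C = β·I_B = 6.06 mA.
But then V_CE = 9.9 − 6.06×1.8 = -1.01 V < V_CE(sat) = 0.2 V — impossible in the active region.
So the transistor is saturated. With V_CE = 0.2 V, I_C = (V_CC − 0.2)/R_C = 9.7/1.8 = 5.39 mA.
Check: β·I_B = 6.06 mA > I_C = 5.39 mA, confirming saturation.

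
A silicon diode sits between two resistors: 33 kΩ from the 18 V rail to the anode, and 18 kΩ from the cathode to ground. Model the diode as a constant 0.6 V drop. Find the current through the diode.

I ≈ 0.34 mA

The two resistors are in series with the diode, so KVL gives 18 = I·33 + 0.6 + I·18.
I = (18 − 0.6) / (33 + 18) kΩ = 17.4 / 51 = 0.341 mA.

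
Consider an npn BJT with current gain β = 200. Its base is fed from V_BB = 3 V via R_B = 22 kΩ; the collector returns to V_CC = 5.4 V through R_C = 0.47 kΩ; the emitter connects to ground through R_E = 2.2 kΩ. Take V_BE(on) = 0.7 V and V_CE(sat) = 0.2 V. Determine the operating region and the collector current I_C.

active; I_C ≈ 0.99 mA

Assume active. Base-emitter loop: I_B = (V_BB − V_BE)/(R_B + (β+1)R_E) = (3 − 0.7)/(22 + 201×2.2) = 0.00495 mA.
I_C = β·I_B = 200×0.00495 = 0.991 mA.
V_CE = V_CC − I_C·R_C − I_E·R_E = 5.4 − 0.991×0.47 − 0.996×2.2 = 2.74 V > V_CE(sat), so the active-region assumption holds.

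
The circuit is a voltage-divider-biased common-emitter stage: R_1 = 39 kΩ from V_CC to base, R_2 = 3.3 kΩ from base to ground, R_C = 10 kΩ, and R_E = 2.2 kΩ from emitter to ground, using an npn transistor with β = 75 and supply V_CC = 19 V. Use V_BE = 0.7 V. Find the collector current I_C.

Thevenize the base divider: V_Th = V_CC·R_2/(R_1+R_2) = 19×3.3/42.3 = 1.48 V, R_Th = R_1‖R_2 = 3.04 kΩ.
Base-emitter loop: V_Th = I_B·R_Th + V_BE + (β+1)I_B·R_E, so I_B = (1.48 − 0.7) / (3.04 + 76×2.2) = 0.0046 mA.
I_C = β·I_B = 75×0.0046 = 0.345 mA, and I_E = (β+1)I_B = 0.349 mA.
V_CE = V_CC − I_C·R_C − I_E·R_E = 19 − 0.345×10 − 0.349×2.2 = 14.8 V.
V_CE = 14.8 V > 0.2 V confirms active-region operation.

I_C ≈ 0.34 mA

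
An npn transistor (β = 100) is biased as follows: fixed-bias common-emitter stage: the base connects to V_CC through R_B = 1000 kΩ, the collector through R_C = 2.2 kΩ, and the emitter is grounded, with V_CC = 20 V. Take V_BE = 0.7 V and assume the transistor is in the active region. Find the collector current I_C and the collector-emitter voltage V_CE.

Base loop: V_CC = I_B·R_B + V_BE, so I_B = (20 − 0.7)/1000 kΩ = 0.0193 mA.
In the active region I_C = β·I_B = 100 × 0.0193 = 1.93 mA.
Collector loop: V_CE = V_CC − I_C·R_C = 20 − 1.93×2.2 = 15.8 V.
Since V_CE = 15.8 V > V_CE(sat) ≈ 0.2 V, the transistor is in the active region as assumed.

I_C ≈ 1.9 mA, V_CE ≈ 16 V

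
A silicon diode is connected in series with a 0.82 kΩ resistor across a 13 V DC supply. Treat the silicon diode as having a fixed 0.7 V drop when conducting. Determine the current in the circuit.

I ≈ 15 mA

KVL around the loop: 13 = V_D + I·R = 0.7 + I × 0.82 kΩ.
So I = (13 − 0.7) / 0.82 kΩ = 12.3 / 0.82 = 15 mA.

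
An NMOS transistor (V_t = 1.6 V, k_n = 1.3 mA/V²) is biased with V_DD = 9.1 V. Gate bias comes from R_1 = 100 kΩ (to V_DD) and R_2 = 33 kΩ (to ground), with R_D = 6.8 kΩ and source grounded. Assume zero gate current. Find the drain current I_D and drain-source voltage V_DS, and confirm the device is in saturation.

V_G = V_DD·R_2/(R_1+R_2) = 9.1×33/133 = 2.26 V. With the source grounded, V_GS = V_G = 2.26 V.
Assume saturation: I_D = (k_n/2)(V_GS − V_t)² = (1.3/2)×(2.26 − 1.6)² = 0.65×0.658² = 0.281 mA.
V_DS = V_DD − I_D·R_D = 9.1 − 0.281×6.8 = 7.19 V.
Saturation requires V_DS ≥ V_GS − V_t = 0.658 V; 7.19 ≥ 0.658 ✓.

I_D ≈ 0.28 mA, V_DS ≈ 7.2 V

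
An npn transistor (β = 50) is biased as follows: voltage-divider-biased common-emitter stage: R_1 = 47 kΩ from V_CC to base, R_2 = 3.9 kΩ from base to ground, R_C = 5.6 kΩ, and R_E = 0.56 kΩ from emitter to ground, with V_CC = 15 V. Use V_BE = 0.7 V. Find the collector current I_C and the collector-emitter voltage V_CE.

Thevenize the base divider: V_Th = V_CC·R_2/(R_1+R_2) = 15×3.9/50.9 = 1.15 V, R_Th = R_1‖R_2 = 3.6 kΩ.
Base-emitter loop: V_Th = I_B·R_Th + V_BE + (β+1)I_B·R_E, so I_B = (1.15 − 0.7) / (3.6 + 51×0.56) = 0.014 mA.
I_C = β·I_B = 50×0.014 = 0.699 mA, and I_E = (β+1)I_B = 0.713 mA.
V_CE = V_CC − I_C·R_C − I_E·R_E = 15 − 0.699×5.6 − 0.713×0.56 = 10.7 V.
V_CE = 10.7 V > 0.2 V confirms active-region operation.

I_C ≈ 0.7 mA, V_CE ≈ 11 V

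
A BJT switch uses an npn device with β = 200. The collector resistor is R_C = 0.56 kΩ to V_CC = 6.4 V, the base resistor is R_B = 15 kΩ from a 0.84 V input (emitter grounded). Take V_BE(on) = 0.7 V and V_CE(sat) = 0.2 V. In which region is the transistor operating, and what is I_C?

active; I_C ≈ 1.9 mA

Assume active. Base-emitter loop: I_B = (V_BB − V_BE)/R_B = (0.84 − 0.7)/15 = 0.00933 mA.
I_C = β·I_B = 200×0.00933 = 1.87 mA.
V_CE = V_CC − I_C·R_C = 6.4 − 1.87×0.56 = 5.35 V > V_CE(sat), so the active-region assumption holds.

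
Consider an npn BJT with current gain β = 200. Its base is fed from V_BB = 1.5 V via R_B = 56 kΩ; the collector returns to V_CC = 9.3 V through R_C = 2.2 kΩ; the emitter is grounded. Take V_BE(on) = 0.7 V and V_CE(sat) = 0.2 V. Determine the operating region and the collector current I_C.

Assume active. Base-emitter loop: I_B = (V_BB − V_BE)/R_B = (1.5 − 0.7)/56 = 0.0143 mA.
I_C = β·I_B = 200×0.0143 = 2.86 mA.
V_CE = V_CC − I_C·R_C = 9.3 − 2.86×2.2 = 3.01 V > V_CE(sat), so the active-region assumption holds.

active; I_C ≈ 2.9 mA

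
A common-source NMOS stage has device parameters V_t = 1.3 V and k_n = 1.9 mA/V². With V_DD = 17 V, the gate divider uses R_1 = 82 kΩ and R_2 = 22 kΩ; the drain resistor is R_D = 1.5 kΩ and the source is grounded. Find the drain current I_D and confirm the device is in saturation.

V_G = V_DD·R_2/(R_1+R_2) = 17×22/104 = 3.6 V. With the source grounded, V_GS = V_G = 3.6 V.
Assume saturation: I_D = (k_n/2)(V_GS − V_t)² = (1.9/2)×(3.6 − 1.3)² = 0.95×2.3² = 5.01 mA.
V_DS = V_DD − I_D·R_D = 17 − 5.01×1.5 = 9.49 V.
Saturation requires V_DS ≥ V_GS − V_t = 2.3 V; 9.49 ≥ 2.3 ✓.

I_D ≈ 5 mA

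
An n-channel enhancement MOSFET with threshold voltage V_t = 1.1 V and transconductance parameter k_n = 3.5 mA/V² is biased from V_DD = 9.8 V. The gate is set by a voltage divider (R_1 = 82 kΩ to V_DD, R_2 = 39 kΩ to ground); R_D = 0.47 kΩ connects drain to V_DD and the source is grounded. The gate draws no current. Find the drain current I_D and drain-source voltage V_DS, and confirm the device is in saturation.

V_G = V_DD·R_2/(R_1+R_2) = 9.8×39/121 = 3.16 V. With the source grounded, V_GS = V_G = 3.16 V.
Assume saturation: I_D = (k_n/2)(V_GS − V_t)² = (3.5/2)×(3.16 − 1.1)² = 1.75×2.06² = 7.42 mA.
V_DS = V_DD − I_D·R_D = 9.8 − 7.42×0.47 = 6.31 V.
Saturation requires V_DS ≥ V_GS − V_t = 2.06 V; 6.31 ≥ 2.06 ✓.

I_D ≈ 7.4 mA, V_DS ≈ 6.3 V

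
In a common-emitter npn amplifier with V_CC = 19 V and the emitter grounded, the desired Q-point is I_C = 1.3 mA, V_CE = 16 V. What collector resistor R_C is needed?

Collector loop: V_CC = I_C·R_C + V_CE.
R_C = (V_CC − V_CE)/I_C = (19 − 16)/1.3 = 2.31 kΩ.

R_C ≈ 2.3 kΩ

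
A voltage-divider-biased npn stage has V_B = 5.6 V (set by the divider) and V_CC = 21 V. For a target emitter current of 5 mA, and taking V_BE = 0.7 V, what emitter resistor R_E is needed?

R_E ≈ 0.98 kΩ

V_E = V_B − V_BE = 5.6 − 0.7 = 4.9 V.
R_E = V_E / I_E = 4.9 / 5 = 0.98 kΩ.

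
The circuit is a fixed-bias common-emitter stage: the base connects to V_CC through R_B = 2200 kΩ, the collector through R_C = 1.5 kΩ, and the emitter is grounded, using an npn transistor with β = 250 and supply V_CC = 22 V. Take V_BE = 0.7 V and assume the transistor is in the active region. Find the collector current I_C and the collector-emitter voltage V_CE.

Base loop: V_CC = I_B·R_B + V_BE, so I_B = (22 − 0.7)/2200 kΩ = 0.00968 mA.
In the active region I_C = β·I_B = 250 × 0.00968 = 2.42 mA.
Collector loop: V_CE = V_CC − I_C·R_C = 22 − 2.42×1.5 = 18.4 V.
Since V_CE = 18.4 V > V_CE(sat) ≈ 0.2 V, the transistor is in the active region as assumed.

I_C ≈ 2.4 mA, V_CE ≈ 18 V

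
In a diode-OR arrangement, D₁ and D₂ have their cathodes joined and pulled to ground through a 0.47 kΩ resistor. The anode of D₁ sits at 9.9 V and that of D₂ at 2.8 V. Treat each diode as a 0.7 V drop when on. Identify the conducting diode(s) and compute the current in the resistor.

Only D₁ conducts; I_R ≈ 20 mA

Assume both conduct. Then node N would need to be at both 9.9−0.7 = 9.2 V and 2.8−0.7 = 2.1 V, which is impossible.
Assume only D₁ conducts: V_N = 9.9 − 0.7 = 9.2 V, so I_R = 9.2/0.47 = 19.6 mA.
Check D₂: its anode-to-cathode voltage is 2.8 − 9.2 = -6.4 V < 0.7 V, so it is off. The assumption is consistent.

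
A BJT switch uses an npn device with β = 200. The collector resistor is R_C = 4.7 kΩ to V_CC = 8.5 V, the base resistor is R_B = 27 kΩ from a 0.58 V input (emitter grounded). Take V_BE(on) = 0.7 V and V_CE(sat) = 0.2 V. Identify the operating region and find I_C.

V_BB = 0.58 V ≤ V_BE(on) = 0.7 V, so the base-emitter junction is not forward biased.
The transistor is in cutoff: I_B = I_C = 0.

cutoff; I_C ≈ 0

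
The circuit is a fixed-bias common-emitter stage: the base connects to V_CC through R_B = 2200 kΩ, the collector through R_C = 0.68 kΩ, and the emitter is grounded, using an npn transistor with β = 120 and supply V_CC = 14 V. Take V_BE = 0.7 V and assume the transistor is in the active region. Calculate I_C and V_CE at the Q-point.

I_C ≈ 0.73 mA, V_CE ≈ 14 V

Base loop: V_CC = I_B·R_B + V_BE, so I_B = (14 − 0.7)/2200 kΩ = 0.00605 mA.
In the active region I_C = β·I_B = 120 × 0.00605 = 0.725 mA.
Collector loop: V_CE = V_CC − I_C·R_C = 14 − 0.725×0.68 = 13.5 V.
Since V_CE = 13.5 V > V_CE(sat) ≈ 0.2 V, the transistor is in the active region as assumed.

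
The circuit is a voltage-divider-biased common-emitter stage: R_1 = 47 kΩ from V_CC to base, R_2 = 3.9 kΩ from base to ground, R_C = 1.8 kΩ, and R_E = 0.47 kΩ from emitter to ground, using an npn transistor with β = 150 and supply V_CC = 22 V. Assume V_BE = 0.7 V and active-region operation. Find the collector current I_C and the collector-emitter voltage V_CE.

Thevenize the base divider: V_Th = V_CC·R_2/(R_1+R_2) = 22×3.9/50.9 = 1.69 V, R_Th = R_1‖R_2 = 3.6 kΩ.
Base-emitter loop: V_Th = I_B·R_Th + V_BE + (β+1)I_B·R_E, so I_B = (1.69 − 0.7) / (3.6 + 151×0.47) = 0.0132 mA.
I_C = β·I_B = 150×0.0132 = 1.98 mA, and I_E = (β+1)I_B = 2 mA.
V_CE = V_CC − I_C·R_C − I_E·R_E = 22 − 1.98×1.8 − 2×0.47 = 17.5 V.
V_CE = 17.5 V > 0.2 V confirms active-region operation.

I_C ≈ 2 mA, V_CE ≈ 17 V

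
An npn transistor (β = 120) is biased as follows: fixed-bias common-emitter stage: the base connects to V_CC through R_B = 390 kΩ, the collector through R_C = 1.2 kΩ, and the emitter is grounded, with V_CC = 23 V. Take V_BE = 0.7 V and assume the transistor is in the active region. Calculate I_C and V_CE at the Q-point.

Base loop: V_CC = I_B·R_B + V_BE, so I_B = (23 − 0.7)/390 kΩ = 0.0572 mA.
In the active region I_C = β·I_B = 120 × 0.0572 = 6.86 mA.
Collector loop: V_CE = V_CC − I_C·R_C = 23 − 6.86×1.2 = 14.8 V.
Since V_CE = 14.8 V > V_CE(sat) ≈ 0.2 V, the transistor is in the active region as assumed.

I_C ≈ 6.9 mA, V_CE ≈ 15 V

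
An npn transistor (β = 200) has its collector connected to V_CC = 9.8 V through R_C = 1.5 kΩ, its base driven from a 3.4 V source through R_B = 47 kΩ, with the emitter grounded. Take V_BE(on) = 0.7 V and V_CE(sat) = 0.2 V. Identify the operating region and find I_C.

saturation; I_C ≈ 6.4 mA

Assume active: I_B = (3.4 − 0.7)/47 = 0.0574 mA, giving I_C = β·I_B = 11.5 mA.
But then V_CE = 9.8 − 11.5×1.5 = -7.43 V < V_CE(sat) = 0.2 V — impossible in the active region.
So the transistor is saturated. With V_CE = 0.2 V, I_C = (V_CC − 0.2)/R_C = 9.6/1.5 = 6.4 mA.
Check: β·I_B = 11.5 mA > I_C = 6.4 mA, confirming saturation.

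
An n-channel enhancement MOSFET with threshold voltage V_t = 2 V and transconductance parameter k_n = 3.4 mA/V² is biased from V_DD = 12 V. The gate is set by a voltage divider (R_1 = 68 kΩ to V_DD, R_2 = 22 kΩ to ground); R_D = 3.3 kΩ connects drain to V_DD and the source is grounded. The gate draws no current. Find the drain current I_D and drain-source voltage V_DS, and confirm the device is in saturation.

I_D ≈ 1.5 mA, V_DS ≈ 7.1 V

V_G = V_DD·R_2/(R_1+R_2) = 12×22/90 = 2.93 V. With the source grounded, V_GS = V_G = 2.93 V.
Assume saturation: I_D = (k_n/2)(V_GS − V_t)² = (3.4/2)×(2.93 − 2)² = 1.7×0.933² = 1.48 mA.
V_DS = V_DD − I_D·R_D = 12 − 1.48×3.3 = 7.11 V.
Saturation requires V_DS ≥ V_GS − V_t = 0.933 V; 7.11 ≥ 0.933 ✓.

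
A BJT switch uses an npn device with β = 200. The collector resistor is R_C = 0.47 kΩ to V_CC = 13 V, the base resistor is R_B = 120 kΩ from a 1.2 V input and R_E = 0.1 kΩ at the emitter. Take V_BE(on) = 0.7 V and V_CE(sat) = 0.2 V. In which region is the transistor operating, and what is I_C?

Assume active. Base-emitter loop: I_B = (V_BB − V_BE)/(R_B + (β+1)R_E) = (1.2 − 0.7)/(120 + 201×0.1) = 0.00357 mA.
I_C = β·I_B = 200×0.00357 = 0.714 mA.
V_CE = V_CC − I_C·R_C − I_E·R_E = 13 − 0.714×0.47 − 0.717×0.1 = 12.6 V > V_CE(sat), so the active-region assumption holds.

active; I_C ≈ 0.71 mA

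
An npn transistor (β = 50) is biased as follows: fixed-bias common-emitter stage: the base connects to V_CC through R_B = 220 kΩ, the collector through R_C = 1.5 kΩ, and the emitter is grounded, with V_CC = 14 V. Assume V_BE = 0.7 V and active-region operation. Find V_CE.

V_CE ≈ 9.5 V

Base loop: V_CC = I_B·R_B + V_BE, so I_B = (14 − 0.7)/220 kΩ = 0.0605 mA.
In the active region I_C = β·I_B = 50 × 0.0605 = 3.02 mA.
Collector loop: V_CE = V_CC − I_C·R_C = 14 − 3.02×1.5 = 9.47 V.
Since V_CE = 9.47 V > V_CE(sat) ≈ 0.2 V, the transistor is in the active region as assumed.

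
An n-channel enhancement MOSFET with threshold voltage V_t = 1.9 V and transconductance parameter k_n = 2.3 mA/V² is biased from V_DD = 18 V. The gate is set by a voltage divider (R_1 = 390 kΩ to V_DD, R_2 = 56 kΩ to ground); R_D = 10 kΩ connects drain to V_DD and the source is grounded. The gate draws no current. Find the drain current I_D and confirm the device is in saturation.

I_D ≈ 0.15 mA

V_G = V_DD·R_2/(R_1+R_2) = 18×56/446 = 2.26 V. With the source grounded, V_GS = V_G = 2.26 V.
Assume saturation: I_D = (k_n/2)(V_GS − V_t)² = (2.3/2)×(2.26 − 1.9)² = 1.15×0.36² = 0.149 mA.
V_DS = V_DD − I_D·R_D = 18 − 0.149×10 = 16.5 V.
Saturation requires V_DS ≥ V_GS − V_t = 0.36 V; 16.5 ≥ 0.36 ✓.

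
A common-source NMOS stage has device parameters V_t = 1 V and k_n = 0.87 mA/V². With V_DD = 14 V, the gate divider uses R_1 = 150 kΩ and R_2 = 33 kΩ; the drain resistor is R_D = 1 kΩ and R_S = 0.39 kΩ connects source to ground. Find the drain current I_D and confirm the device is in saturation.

I_D ≈ 0.69 mA

V_G = V_DD·R_2/(R_1+R_2) = 14×33/183 = 2.52 V.
Assume saturation: I_D = (k_n/2)(V_GS − V_t)² with V_GS = V_G − I_D·R_S = 2.52 − 0.39·I_D.
Substituting gives 0.0662·I_D² − 1.52·I_D + 1.01 = 0, with roots I_D = 0.687 or 22.2 mA.
The root I_D = 22.2 mA gives V_GS = -6.15 V ≤ V_t, so take I_D = 0.687 mA.
Then V_GS = 2.26 V and V_DS = V_DD − I_D(R_D+R_S) = 14 − 0.687×1.39 = 13 V.
Saturation requires V_DS ≥ V_GS − V_t = 1.26 V; 13 ≥ 1.26 ✓.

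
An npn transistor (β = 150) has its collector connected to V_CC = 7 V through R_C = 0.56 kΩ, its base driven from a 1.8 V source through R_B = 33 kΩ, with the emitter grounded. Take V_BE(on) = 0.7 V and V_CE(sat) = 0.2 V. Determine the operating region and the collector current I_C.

Assume active. Base-emitter loop: I_B = (V_BB − V_BE)/R_B = (1.8 − 0.7)/33 = 0.0333 mA.
I_C = β·I_B = 150×0.0333 = 5 mA.
V_CE = V_CC − I_C·R_C = 7 − 5×0.56 = 4.2 V > V_CE(sat), so the active-region assumption holds.

active; I_C ≈ 5 mA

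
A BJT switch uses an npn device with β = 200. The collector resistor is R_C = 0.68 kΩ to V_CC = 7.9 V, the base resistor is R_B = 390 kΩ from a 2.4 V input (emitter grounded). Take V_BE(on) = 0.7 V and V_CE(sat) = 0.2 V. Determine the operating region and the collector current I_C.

active; I_C ≈ 0.87 mA

Assume active. Base-emitter loop: I_B = (V_BB − V_BE)/R_B = (2.4 − 0.7)/390 = 0.00436 mA.
I_C = β·I_B = 200×0.00436 = 0.872 mA.
V_CE = V_CC − I_C·R_C = 7.9 − 0.872×0.68 = 7.31 V > V_CE(sat), so the active-region assumption holds.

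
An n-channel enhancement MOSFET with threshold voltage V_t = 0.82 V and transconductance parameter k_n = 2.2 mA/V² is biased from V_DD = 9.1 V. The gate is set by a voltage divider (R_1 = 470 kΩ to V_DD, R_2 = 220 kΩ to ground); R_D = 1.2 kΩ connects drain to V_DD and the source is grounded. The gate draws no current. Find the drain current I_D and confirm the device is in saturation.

I_D ≈ 4.8 mA

V_G = V_DD·R_2/(R_1+R_2) = 9.1×220/690 = 2.9 V. With the source grounded, V_GS = V_G = 2.9 V.
Assume saturation: I_D = (k_n/2)(V_GS − V_t)² = (2.2/2)×(2.9 − 0.82)² = 1.1×2.08² = 4.77 mA.
V_DS = V_DD − I_D·R_D = 9.1 − 4.77×1.2 = 3.38 V.
Saturation requires V_DS ≥ V_GS − V_t = 2.08 V; 3.38 ≥ 2.08 ✓.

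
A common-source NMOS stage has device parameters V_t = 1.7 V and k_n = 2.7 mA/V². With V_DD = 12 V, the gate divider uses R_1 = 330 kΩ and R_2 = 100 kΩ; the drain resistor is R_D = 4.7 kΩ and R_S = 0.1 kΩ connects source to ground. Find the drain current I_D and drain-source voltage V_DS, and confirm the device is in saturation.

I_D ≈ 1.3 mA, V_DS ≈ 6 V

V_G = V_DD·R_2/(R_1+R_2) = 12×100/430 = 2.79 V.
Assume saturation: I_D = (k_n/2)(V_GS − V_t)² with V_GS = V_G − I_D·R_S = 2.79 − 0.1·I_D.
Substituting gives 0.0135·I_D² − 1.29·I_D + 1.61 = 0, with roots I_D = 1.26 or 94.6 mA.
The root I_D = 94.6 mA gives V_GS = -6.67 V ≤ V_t, so take I_D = 1.26 mA.
Then V_GS = 2.66 V and V_DS = V_DD − I_D(R_D+R_S) = 12 − 1.26×4.8 = 5.97 V.
Saturation requires V_DS ≥ V_GS − V_t = 0.965 V; 5.97 ≥ 0.965 ✓.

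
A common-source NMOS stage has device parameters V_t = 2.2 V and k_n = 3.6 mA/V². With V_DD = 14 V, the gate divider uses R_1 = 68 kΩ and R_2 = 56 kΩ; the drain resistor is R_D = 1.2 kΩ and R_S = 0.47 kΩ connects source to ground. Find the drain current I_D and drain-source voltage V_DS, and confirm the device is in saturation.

I_D ≈ 5.2 mA, V_DS ≈ 5.4 V

V_G = V_DD·R_2/(R_1+R_2) = 14×56/124 = 6.32 V.
Assume saturation: I_D = (k_n/2)(V_GS − V_t)² with V_GS = V_G − I_D·R_S = 6.32 − 0.47·I_D.
Substituting gives 0.398·I_D² − 7.98·I_D + 30.6 = 0, with roots I_D = 5.17 or 14.9 mA.
The root I_D = 14.9 mA gives V_GS = -0.676 V ≤ V_t, so take I_D = 5.17 mA.
Then V_GS = 3.89 V and V_DS = V_DD − I_D(R_D+R_S) = 14 − 5.17×1.67 = 5.37 V.
Saturation requires V_DS ≥ V_GS − V_t = 1.69 V; 5.37 ≥ 1.69 ✓.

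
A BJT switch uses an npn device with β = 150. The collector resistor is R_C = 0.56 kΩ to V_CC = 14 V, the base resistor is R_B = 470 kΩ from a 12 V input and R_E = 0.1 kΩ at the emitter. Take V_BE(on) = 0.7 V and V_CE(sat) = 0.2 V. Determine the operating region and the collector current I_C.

active; I_C ≈ 3.5 mA

Assume active. Base-emitter loop: I_B = (V_BB − V_BE)/(R_B + (β+1)R_E) = (12 − 0.7)/(470 + 151×0.1) = 0.0233 mA.
I_C = β·I_B = 150×0.0233 = 3.49 mA.
V_CE = V_CC − I_C·R_C − I_E·R_E = 14 − 3.49×0.56 − 3.52×0.1 = 11.7 V > V_CE(sat), so the active-region assumption holds.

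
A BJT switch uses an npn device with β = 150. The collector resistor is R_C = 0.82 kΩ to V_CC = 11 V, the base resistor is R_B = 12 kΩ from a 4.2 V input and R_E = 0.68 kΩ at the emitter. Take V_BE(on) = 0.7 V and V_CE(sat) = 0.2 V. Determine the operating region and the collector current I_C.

active; I_C ≈ 4.6 mA

Assume active. Base-emitter loop: I_B = (V_BB − V_BE)/(R_B + (β+1)R_E) = (4.2 − 0.7)/(12 + 151×0.68) = 0.0305 mA.
I_C = β·I_B = 150×0.0305 = 4.58 mA.
V_CE = V_CC − I_C·R_C − I_E·R_E = 11 − 4.58×0.82 − 4.61×0.68 = 4.11 V > V_CE(sat), so the active-region assumption holds.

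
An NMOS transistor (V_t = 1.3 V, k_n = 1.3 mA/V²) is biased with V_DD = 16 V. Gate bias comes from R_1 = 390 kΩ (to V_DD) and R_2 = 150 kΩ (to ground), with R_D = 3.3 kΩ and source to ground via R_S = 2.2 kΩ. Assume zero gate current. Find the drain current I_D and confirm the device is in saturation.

V_G = V_DD·R_2/(R_1+R_2) = 16×150/540 = 4.44 V.
Assume saturation: I_D = (k_n/2)(V_GS − V_t)² with V_GS = V_G − I_D·R_S = 4.44 − 2.2·I_D.
Substituting gives 3.15·I_D² − 9.99·I_D + 6.43 = 0, with roots I_D = 0.896 or 2.28 mA.
The root I_D = 2.28 mA gives V_GS = -0.573 V ≤ V_t, so take I_D = 0.896 mA.
Then V_GS = 2.47 V and V_DS = V_DD − I_D(R_D+R_S) = 16 − 0.896×5.5 = 11.1 V.
Saturation requires V_DS ≥ V_GS − V_t = 1.17 V; 11.1 ≥ 1.17 ✓.

I_D ≈ 0.9 mA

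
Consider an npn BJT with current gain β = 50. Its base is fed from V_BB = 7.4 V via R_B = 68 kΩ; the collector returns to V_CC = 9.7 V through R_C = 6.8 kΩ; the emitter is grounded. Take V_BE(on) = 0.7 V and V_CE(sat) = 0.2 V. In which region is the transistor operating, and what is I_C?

saturation; I_C ≈ 1.4 mA

Assume active: I_B = (7.4 − 0.7)/68 = 0.0985 mA, giving I_C = β·I_B = 4.93 mA.
But then V_CE = 9.7 − 4.93×6.8 = -23.8 V < V_CE(sat) = 0.2 V — impossible in the active region.
So the transistor is saturated. With V_CE = 0.2 V, I_C = (V_CC − 0.2)/R_C = 9.5/6.8 = 1.4 mA.
Check: β·I_B = 4.93 mA > I_C = 1.4 mA, confirming saturation.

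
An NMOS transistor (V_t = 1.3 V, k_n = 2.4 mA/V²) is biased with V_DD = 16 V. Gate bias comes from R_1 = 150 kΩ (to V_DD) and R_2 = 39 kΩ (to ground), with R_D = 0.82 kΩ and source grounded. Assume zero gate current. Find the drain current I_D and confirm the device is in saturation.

I_D ≈ 4.8 mA

V_G = V_DD·R_2/(R_1+R_2) = 16×39/189 = 3.3 V. With the source grounded, V_GS = V_G = 3.3 V.
Assume saturation: I_D = (k_n/2)(V_GS − V_t)² = (2.4/2)×(3.3 − 1.3)² = 1.2×2² = 4.81 mA.
V_DS = V_DD − I_D·R_D = 16 − 4.81×0.82 = 12.1 V.
Saturation requires V_DS ≥ V_GS − V_t = 2 V; 12.1 ≥ 2 ✓.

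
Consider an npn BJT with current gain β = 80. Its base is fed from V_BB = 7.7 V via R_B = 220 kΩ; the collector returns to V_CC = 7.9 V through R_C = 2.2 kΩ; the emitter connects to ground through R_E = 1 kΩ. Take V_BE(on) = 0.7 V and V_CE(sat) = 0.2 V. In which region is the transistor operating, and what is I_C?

Assume active. Base-emitter loop: I_B = (V_BB − V_BE)/(R_B + (β+1)R_E) = (7.7 − 0.7)/(220 + 81×1) = 0.0233 mA.
I_C = β·I_B = 80×0.0233 = 1.86 mA.
V_CE = V_CC − I_C·R_C − I_E·R_E = 7.9 − 1.86×2.2 − 1.88×1 = 1.92 V > V_CE(sat), so the active-region assumption holds.

active; I_C ≈ 1.9 mA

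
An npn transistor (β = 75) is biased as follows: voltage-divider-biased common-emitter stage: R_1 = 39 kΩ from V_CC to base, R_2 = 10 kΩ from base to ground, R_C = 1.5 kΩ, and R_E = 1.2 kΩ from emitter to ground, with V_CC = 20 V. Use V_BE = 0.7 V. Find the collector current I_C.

Thevenize the base divider: V_Th = V_CC·R_2/(R_1+R_2) = 20×10/49 = 4.08 V, R_Th = R_1‖R_2 = 7.96 kΩ.
Base-emitter loop: V_Th = I_B·R_Th + V_BE + (β+1)I_B·R_E, so I_B = (4.08 − 0.7) / (7.96 + 76×1.2) = 0.0341 mA.
I_C = β·I_B = 75×0.0341 = 2.56 mA, and I_E = (β+1)I_B = 2.59 mA.
V_CE = V_CC − I_C·R_C − I_E·R_E = 20 − 2.56×1.5 − 2.59×1.2 = 13.1 V.
V_CE = 13.1 V > 0.2 V confirms active-region operation.

I_C ≈ 2.6 mA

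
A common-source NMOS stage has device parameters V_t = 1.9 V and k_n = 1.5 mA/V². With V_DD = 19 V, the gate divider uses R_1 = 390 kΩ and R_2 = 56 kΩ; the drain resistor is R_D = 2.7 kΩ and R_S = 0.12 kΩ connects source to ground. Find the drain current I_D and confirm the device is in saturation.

V_G = V_DD·R_2/(R_1+R_2) = 19×56/446 = 2.39 V.
Assume saturation: I_D = (k_n/2)(V_GS − V_t)² with V_GS = V_G − I_D·R_S = 2.39 − 0.12·I_D.
Substituting gives 0.0108·I_D² − 1.09·I_D + 0.177 = 0, with roots I_D = 0.163 or 101 mA.
The root I_D = 101 mA gives V_GS = -9.68 V ≤ V_t, so take I_D = 0.163 mA.
Then V_GS = 2.37 V and V_DS = V_DD − I_D(R_D+R_S) = 19 − 0.163×2.82 = 18.5 V.
Saturation requires V_DS ≥ V_GS − V_t = 0.466 V; 18.5 ≥ 0.466 ✓.

I_D ≈ 0.16 mA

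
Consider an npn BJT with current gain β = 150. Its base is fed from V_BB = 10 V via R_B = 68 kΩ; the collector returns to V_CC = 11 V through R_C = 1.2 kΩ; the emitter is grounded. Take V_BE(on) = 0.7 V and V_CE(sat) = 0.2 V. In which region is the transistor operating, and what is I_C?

Assume active: I_B = (10 − 0.7)/68 = 0.137 mA, giving I_C = β·I_B = 20.5 mA.
But then V_CE = 11 − 20.5×1.2 = -13.6 V < V_CE(sat) = 0.2 V — impossible in the active region.
So the transistor is saturated. With V_CE = 0.2 V, I_C = (V_CC − 0.2)/R_C = 10.8/1.2 = 9 mA.
Check: β·I_B = 20.5 mA > I_C = 9 mA, confirming saturation.

saturation; I_C ≈ 9 mA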